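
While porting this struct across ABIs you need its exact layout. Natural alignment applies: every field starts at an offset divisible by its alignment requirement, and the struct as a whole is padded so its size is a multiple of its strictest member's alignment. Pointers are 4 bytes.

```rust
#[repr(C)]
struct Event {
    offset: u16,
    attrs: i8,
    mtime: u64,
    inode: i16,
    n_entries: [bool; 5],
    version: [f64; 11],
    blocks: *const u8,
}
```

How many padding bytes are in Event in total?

10

0..2  offset  (2B, 2-aligned)
2..3  attrs  (1B, 1-aligned)
3..8  -- padding (5B)
8..16  mtime  (8B, 8-aligned)
16..18  inode  (2B, 2-aligned)
18..23  n_entries  (5B, 1-aligned)
23..24  -- padding (1B)
24..112  version  (88B, 8-aligned)
112..116  blocks  (4B, 4-aligned)
116..120  -- tail padding (4B)
sizeof = 120, alignof = 8
data bytes 110, size 120 → padding 10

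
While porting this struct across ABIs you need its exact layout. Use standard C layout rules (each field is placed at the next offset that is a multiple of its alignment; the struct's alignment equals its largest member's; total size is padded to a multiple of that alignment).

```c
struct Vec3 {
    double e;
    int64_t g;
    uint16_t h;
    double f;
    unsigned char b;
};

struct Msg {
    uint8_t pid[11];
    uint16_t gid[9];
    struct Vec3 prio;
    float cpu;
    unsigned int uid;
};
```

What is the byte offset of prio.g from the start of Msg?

40

Vec3: @0: e [8B, align 8] → 8; @8: g [8B, align 8] → 16; @16: h [2B, align 2] → 18; +6 pad (align 8); @24: f [8B, align 8] → 32; @32: b [1B, align 1] → 33; +7 tail pad (align 8); size 40, align 8
@0: pid [11B, align 1] → 11
+1 pad (align 2)
@12: gid [18B, align 2] → 30
+2 pad (align 8)
@32: prio [40B, align 8] → 72
within Vec3: g at 8
32 + 8 = 40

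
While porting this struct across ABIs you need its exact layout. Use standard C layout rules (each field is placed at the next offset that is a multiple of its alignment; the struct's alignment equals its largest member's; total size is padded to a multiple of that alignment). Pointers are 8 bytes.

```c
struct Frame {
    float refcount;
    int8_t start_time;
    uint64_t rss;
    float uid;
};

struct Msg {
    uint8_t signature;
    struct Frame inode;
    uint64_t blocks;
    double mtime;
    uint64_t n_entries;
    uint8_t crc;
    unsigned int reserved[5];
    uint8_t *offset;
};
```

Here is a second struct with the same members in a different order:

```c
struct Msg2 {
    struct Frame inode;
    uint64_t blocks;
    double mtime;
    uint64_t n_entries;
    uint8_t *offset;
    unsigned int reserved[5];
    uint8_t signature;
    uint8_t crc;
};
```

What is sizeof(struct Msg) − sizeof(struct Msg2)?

8

Frame: 0..4  refcount  (4B, 4-aligned); 4..5  start_time  (1B, 1-aligned); 5..8  -- padding (3B); 8..16  rss  (8B, 8-aligned); 16..20  uid  (4B, 4-aligned); 20..24  -- tail padding (4B); sizeof = 24, alignof = 8
0..1  signature  (1B, 1-aligned)
1..8  -- padding (7B)
8..32  inode  (24B, 8-aligned)
32..40  blocks  (8B, 8-aligned)
40..48  mtime  (8B, 8-aligned)
48..56  n_entries  (8B, 8-aligned)
56..57  crc  (1B, 1-aligned)
57..60  -- padding (3B)
60..80  reserved  (20B, 4-aligned)
80..88  offset  (8B, 8-aligned)
sizeof = 88, alignof = 8
— Msg2 —
0..24  inode  (24B, 8-aligned)
24..32  blocks  (8B, 8-aligned)
32..40  mtime  (8B, 8-aligned)
40..48  n_entries  (8B, 8-aligned)
48..56  offset  (8B, 8-aligned)
56..76  reserved  (20B, 4-aligned)
76..77  signature  (1B, 1-aligned)
77..78  crc  (1B, 1-aligned)
78..80  -- tail padding (2B)
sizeof = 80, alignof = 8
88 − 80 = 8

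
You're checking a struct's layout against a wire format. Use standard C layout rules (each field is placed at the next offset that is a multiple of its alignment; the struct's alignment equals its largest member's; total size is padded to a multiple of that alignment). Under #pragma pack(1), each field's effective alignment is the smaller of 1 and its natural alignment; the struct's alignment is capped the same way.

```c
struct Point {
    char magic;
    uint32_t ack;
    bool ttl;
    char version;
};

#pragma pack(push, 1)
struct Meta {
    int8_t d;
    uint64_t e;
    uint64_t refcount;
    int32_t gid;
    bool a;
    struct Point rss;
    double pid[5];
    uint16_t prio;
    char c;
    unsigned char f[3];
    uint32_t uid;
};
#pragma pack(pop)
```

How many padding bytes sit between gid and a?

Point: magic at 0 (size 1, align 1) → ends 1; pad 3 to align 4 for ack; ack at 4 (size 4, align 4) → ends 8; ttl at 8 (size 1, align 1) → ends 9; version at 9 (size 1, align 1) → ends 10; tail pad 2 to reach multiple of 4; total 12 bytes, alignment 4
d at 0 (size 1, align 1) → ends 1
e at 1 (size 8, align 1) → ends 9
refcount at 9 (size 8, align 1) → ends 17
gid at 17 (size 4, align 1) → ends 21
a at 21 (size 1, align 1) → ends 22

0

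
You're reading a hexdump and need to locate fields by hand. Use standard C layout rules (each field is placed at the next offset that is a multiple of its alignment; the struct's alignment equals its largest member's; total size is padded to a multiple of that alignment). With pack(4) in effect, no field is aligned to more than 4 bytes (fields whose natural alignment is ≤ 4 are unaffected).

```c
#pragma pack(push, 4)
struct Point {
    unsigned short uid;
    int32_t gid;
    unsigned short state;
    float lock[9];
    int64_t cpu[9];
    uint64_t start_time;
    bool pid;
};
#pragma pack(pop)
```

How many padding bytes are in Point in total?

7

@0: uid [2B, align 2] → 2
+2 pad (align 4)
@4: gid [4B, align 4] → 8
@8: state [2B, align 2] → 10
+2 pad (align 4)
@12: lock [36B, align 4] → 48
@48: cpu [72B, align 4] → 120
@120: start_time [8B, align 4] → 128
@128: pid [1B, align 1] → 129
+3 tail pad (align 4)
size 132, align 4
data bytes 125, size 132 → padding 7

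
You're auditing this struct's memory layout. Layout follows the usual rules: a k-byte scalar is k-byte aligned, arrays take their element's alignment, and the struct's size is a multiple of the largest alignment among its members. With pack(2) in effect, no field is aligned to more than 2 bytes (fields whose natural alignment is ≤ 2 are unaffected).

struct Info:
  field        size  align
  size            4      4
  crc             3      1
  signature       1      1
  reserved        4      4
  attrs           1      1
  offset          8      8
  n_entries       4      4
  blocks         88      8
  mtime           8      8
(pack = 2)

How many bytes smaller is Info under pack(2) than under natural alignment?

6

natural layout:
  0..4  size  (4B, 4-aligned)
  4..7  crc  (3B, 1-aligned)
  7..8  signature  (1B, 1-aligned)
  8..12  reserved  (4B, 4-aligned)
  12..13  attrs  (1B, 1-aligned)
  13..16  -- padding (3B)
  16..24  offset  (8B, 8-aligned)
  24..28  n_entries  (4B, 4-aligned)
  28..32  -- padding (4B)
  32..120  blocks  (88B, 8-aligned)
  120..128  mtime  (8B, 8-aligned)
  sizeof = 128, alignof = 8
packed(2) layout:
  0..4  size  (4B, 2-aligned)
  4..7  crc  (3B, 1-aligned)
  7..8  signature  (1B, 1-aligned)
  8..12  reserved  (4B, 2-aligned)
  12..13  attrs  (1B, 1-aligned)
  13..14  -- padding (1B)
  14..22  offset  (8B, 2-aligned)
  22..26  n_entries  (4B, 2-aligned)
  26..114  blocks  (88B, 2-aligned)
  114..122  mtime  (8B, 2-aligned)
  sizeof = 122, alignof = 2
128 − 122 = 6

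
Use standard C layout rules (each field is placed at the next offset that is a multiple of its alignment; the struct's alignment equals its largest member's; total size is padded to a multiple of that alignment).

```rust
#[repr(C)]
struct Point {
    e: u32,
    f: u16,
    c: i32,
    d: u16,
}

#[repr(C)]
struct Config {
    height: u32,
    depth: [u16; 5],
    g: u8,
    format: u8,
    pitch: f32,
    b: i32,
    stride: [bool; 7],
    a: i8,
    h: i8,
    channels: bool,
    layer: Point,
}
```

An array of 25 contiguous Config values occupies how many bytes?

1300

Point: e at 0 (size 4, align 4) → ends 4; f at 4 (size 2, align 2) → ends 6; pad 2 to align 4 for c; c at 8 (size 4, align 4) → ends 12; d at 12 (size 2, align 2) → ends 14; tail pad 2 to reach multiple of 4; total 16 bytes, alignment 4
height at 0 (size 4, align 4) → ends 4
depth at 4 (size 10, align 2) → ends 14
g at 14 (size 1, align 1) → ends 15
format at 15 (size 1, align 1) → ends 16
pitch at 16 (size 4, align 4) → ends 20
b at 20 (size 4, align 4) → ends 24
stride at 24 (size 7, align 1) → ends 31
a at 31 (size 1, align 1) → ends 32
h at 32 (size 1, align 1) → ends 33
channels at 33 (size 1, align 1) → ends 34
pad 2 to align 4 for layer
layer at 36 (size 16, align 4) → ends 52
total 52 bytes, alignment 4
array of 25: 25 × 52 = 1300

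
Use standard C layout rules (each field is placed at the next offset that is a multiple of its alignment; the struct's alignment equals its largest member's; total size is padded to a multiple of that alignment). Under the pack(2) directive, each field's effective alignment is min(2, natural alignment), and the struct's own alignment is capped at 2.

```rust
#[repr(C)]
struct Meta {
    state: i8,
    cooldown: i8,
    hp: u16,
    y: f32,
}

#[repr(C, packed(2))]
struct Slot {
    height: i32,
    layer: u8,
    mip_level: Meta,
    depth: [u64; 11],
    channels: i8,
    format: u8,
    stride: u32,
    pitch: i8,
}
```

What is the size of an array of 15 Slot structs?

Meta: 0..1  state  (1B, 1-aligned); 1..2  cooldown  (1B, 1-aligned); 2..4  hp  (2B, 2-aligned); 4..8  y  (4B, 4-aligned); sizeof = 8, alignof = 4
0..4  height  (4B, 2-aligned)
4..5  layer  (1B, 1-aligned)
5..6  -- padding (1B)
6..14  mip_level  (8B, 2-aligned)
14..102  depth  (88B, 2-aligned)
102..103  channels  (1B, 1-aligned)
103..104  format  (1B, 1-aligned)
104..108  stride  (4B, 2-aligned)
108..109  pitch  (1B, 1-aligned)
109..110  -- tail padding (1B)
sizeof = 110, alignof = 2
array of 15: 15 × 110 = 1650

1650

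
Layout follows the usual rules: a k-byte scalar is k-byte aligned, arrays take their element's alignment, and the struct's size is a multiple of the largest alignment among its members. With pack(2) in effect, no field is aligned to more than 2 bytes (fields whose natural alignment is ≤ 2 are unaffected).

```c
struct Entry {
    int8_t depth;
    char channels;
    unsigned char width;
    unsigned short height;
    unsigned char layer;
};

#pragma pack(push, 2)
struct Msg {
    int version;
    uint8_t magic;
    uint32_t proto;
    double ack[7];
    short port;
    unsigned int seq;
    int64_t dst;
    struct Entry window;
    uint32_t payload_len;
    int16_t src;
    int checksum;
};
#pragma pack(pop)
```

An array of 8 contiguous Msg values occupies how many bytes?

Entry: 0..1  depth  (1B, 1-aligned); 1..2  channels  (1B, 1-aligned); 2..3  width  (1B, 1-aligned); 3..4  -- padding (1B); 4..6  height  (2B, 2-aligned); 6..7  layer  (1B, 1-aligned); 7..8  -- tail padding (1B); sizeof = 8, alignof = 2
0..4  version  (4B, 2-aligned)
4..5  magic  (1B, 1-aligned)
5..6  -- padding (1B)
6..10  proto  (4B, 2-aligned)
10..66  ack  (56B, 2-aligned)
66..68  port  (2B, 2-aligned)
68..72  seq  (4B, 2-aligned)
72..80  dst  (8B, 2-aligned)
80..88  window  (8B, 2-aligned)
88..92  payload_len  (4B, 2-aligned)
92..94  src  (2B, 2-aligned)
94..98  checksum  (4B, 2-aligned)
sizeof = 98, alignof = 2
array of 8: 8 × 98 = 784

784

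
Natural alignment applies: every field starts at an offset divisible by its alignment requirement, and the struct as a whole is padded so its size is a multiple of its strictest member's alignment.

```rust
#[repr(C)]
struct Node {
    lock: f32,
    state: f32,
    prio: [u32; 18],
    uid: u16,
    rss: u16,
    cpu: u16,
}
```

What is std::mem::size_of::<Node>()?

lock at 0 (size 4, align 4) → ends 4
state at 4 (size 4, align 4) → ends 8
prio at 8 (size 72, align 4) → ends 80
uid at 80 (size 2, align 2) → ends 82
rss at 82 (size 2, align 2) → ends 84
cpu at 84 (size 2, align 2) → ends 86
tail pad 2 to reach multiple of 4
total 88 bytes, alignment 4

88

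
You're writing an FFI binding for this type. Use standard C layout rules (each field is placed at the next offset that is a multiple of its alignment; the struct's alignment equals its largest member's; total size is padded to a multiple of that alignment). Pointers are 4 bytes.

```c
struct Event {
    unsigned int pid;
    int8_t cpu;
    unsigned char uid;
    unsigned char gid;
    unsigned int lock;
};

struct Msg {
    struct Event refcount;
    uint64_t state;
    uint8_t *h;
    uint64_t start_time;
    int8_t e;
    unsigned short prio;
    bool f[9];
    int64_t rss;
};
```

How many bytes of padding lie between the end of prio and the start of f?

Event: 0..4  pid  (4B, 4-aligned); 4..5  cpu  (1B, 1-aligned); 5..6  uid  (1B, 1-aligned); 6..7  gid  (1B, 1-aligned); 7..8  -- padding (1B); 8..12  lock  (4B, 4-aligned); sizeof = 12, alignof = 4
0..12  refcount  (12B, 4-aligned)
12..16  -- padding (4B)
16..24  state  (8B, 8-aligned)
24..28  h  (4B, 4-aligned)
28..32  -- padding (4B)
32..40  start_time  (8B, 8-aligned)
40..41  e  (1B, 1-aligned)
41..42  -- padding (1B)
42..44  prio  (2B, 2-aligned)
44..53  f  (9B, 1-aligned)

0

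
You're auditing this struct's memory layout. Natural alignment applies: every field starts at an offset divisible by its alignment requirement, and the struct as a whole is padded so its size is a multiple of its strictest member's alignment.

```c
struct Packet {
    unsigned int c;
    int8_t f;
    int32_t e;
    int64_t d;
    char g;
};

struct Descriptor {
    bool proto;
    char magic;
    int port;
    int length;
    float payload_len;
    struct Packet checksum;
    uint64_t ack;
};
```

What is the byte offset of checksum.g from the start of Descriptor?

Packet: @0: c [4B, align 4] → 4; @4: f [1B, align 1] → 5; +3 pad (align 4); @8: e [4B, align 4] → 12; +4 pad (align 8); @16: d [8B, align 8] → 24; @24: g [1B, align 1] → 25; +7 tail pad (align 8); size 32, align 8
@0: proto [1B, align 1] → 1
@1: magic [1B, align 1] → 2
+2 pad (align 4)
@4: port [4B, align 4] → 8
@8: length [4B, align 4] → 12
@12: payload_len [4B, align 4] → 16
@16: checksum [32B, align 8] → 48
within Packet: g at 24
16 + 24 = 40

40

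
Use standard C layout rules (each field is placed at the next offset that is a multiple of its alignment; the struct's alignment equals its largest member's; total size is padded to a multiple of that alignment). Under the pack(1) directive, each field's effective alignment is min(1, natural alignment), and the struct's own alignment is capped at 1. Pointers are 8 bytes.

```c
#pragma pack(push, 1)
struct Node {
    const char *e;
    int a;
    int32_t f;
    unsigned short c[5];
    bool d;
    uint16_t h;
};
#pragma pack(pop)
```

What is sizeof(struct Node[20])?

580

e at 0 (size 8, align 1) → ends 8
a at 8 (size 4, align 1) → ends 12
f at 12 (size 4, align 1) → ends 16
c at 16 (size 10, align 1) → ends 26
d at 26 (size 1, align 1) → ends 27
h at 27 (size 2, align 1) → ends 29
total 29 bytes, alignment 1
array of 20: 20 × 29 = 580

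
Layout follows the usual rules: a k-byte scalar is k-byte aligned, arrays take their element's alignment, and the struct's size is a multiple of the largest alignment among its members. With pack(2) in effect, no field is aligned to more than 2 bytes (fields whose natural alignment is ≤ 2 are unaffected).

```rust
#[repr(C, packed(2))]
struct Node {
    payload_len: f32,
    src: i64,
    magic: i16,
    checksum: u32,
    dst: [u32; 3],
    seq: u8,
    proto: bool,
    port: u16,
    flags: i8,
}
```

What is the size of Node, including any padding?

36 bytes

@0: payload_len [4B, align 2] → 4
@4: src [8B, align 2] → 12
@12: magic [2B, align 2] → 14
@14: checksum [4B, align 2] → 18
@18: dst [12B, align 2] → 30
@30: seq [1B, align 1] → 31
@31: proto [1B, align 1] → 32
@32: port [2B, align 2] → 34
@34: flags [1B, align 1] → 35
+1 tail pad (align 2)
size 36, align 2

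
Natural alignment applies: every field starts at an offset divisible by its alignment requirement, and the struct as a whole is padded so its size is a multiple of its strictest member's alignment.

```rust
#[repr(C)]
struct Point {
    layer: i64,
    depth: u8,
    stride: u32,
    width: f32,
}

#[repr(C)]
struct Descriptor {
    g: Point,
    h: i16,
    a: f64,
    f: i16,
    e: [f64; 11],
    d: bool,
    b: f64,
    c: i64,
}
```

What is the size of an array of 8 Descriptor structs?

Point: layer at 0 (size 8, align 8) → ends 8; depth at 8 (size 1, align 1) → ends 9; pad 3 to align 4 for stride; stride at 12 (size 4, align 4) → ends 16; width at 16 (size 4, align 4) → ends 20; tail pad 4 to reach multiple of 8; total 24 bytes, alignment 8
g at 0 (size 24, align 8) → ends 24
h at 24 (size 2, align 2) → ends 26
pad 6 to align 8 for a
a at 32 (size 8, align 8) → ends 40
f at 40 (size 2, align 2) → ends 42
pad 6 to align 8 for e
e at 48 (size 88, align 8) → ends 136
d at 136 (size 1, align 1) → ends 137
pad 7 to align 8 for b
b at 144 (size 8, align 8) → ends 152
c at 152 (size 8, align 8) → ends 160
total 160 bytes, alignment 8
array of 8: 8 × 160 = 1280

1280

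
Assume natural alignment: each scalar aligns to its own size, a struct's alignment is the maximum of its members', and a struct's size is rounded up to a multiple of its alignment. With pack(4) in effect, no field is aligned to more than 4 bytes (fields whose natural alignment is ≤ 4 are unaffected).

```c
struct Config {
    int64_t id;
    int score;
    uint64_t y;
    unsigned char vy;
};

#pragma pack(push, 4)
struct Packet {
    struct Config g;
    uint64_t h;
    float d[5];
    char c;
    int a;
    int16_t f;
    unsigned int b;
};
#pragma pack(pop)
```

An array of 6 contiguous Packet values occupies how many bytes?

Config: 0..8  id  (8B, 8-aligned); 8..12  score  (4B, 4-aligned); 12..16  -- padding (4B); 16..24  y  (8B, 8-aligned); 24..25  vy  (1B, 1-aligned); 25..32  -- tail padding (7B); sizeof = 32, alignof = 8
0..32  g  (32B, 4-aligned)
32..40  h  (8B, 4-aligned)
40..60  d  (20B, 4-aligned)
60..61  c  (1B, 1-aligned)
61..64  -- padding (3B)
64..68  a  (4B, 4-aligned)
68..70  f  (2B, 2-aligned)
70..72  -- padding (2B)
72..76  b  (4B, 4-aligned)
sizeof = 76, alignof = 4
array of 6: 6 × 76 = 456

456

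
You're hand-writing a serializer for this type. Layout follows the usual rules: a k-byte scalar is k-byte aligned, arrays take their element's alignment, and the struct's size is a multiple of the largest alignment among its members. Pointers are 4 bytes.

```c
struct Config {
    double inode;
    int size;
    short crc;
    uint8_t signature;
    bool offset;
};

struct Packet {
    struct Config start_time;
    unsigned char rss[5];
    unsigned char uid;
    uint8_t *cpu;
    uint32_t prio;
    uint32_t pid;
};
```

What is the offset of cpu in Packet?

Config: inode at 0 (size 8, align 8) → ends 8; size at 8 (size 4, align 4) → ends 12; crc at 12 (size 2, align 2) → ends 14; signature at 14 (size 1, align 1) → ends 15; offset at 15 (size 1, align 1) → ends 16; total 16 bytes, alignment 8
start_time at 0 (size 16, align 8) → ends 16
rss at 16 (size 5, align 1) → ends 21
uid at 21 (size 1, align 1) → ends 22
pad 2 to align 4 for cpu
cpu at 24 (size 4, align 4) → ends 28

24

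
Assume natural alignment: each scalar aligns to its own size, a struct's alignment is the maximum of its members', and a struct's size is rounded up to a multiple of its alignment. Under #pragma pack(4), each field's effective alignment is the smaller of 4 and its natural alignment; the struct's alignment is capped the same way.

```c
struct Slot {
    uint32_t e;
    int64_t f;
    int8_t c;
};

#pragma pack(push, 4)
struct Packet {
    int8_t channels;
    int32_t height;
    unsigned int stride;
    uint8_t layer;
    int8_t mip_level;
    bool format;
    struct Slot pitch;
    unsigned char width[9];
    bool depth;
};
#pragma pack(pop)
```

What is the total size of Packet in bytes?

52 bytes

Slot: @0: e [4B, align 4] → 4; +4 pad (align 8); @8: f [8B, align 8] → 16; @16: c [1B, align 1] → 17; +7 tail pad (align 8); size 24, align 8
@0: channels [1B, align 1] → 1
+3 pad (align 4)
@4: height [4B, align 4] → 8
@8: stride [4B, align 4] → 12
@12: layer [1B, align 1] → 13
@13: mip_level [1B, align 1] → 14
@14: format [1B, align 1] → 15
+1 pad (align 4)
@16: pitch [24B, align 4] → 40
@40: width [9B, align 1] → 49
@49: depth [1B, align 1] → 50
+2 tail pad (align 4)
size 52, align 4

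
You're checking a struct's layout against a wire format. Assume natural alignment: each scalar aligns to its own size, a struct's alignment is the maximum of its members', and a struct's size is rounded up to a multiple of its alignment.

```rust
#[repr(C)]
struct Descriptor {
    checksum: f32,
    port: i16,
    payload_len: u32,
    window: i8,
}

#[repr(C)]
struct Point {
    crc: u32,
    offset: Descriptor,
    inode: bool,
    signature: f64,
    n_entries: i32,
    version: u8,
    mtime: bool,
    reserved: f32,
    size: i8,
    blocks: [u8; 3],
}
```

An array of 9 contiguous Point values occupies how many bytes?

Descriptor: checksum at 0 (size 4, align 4) → ends 4; port at 4 (size 2, align 2) → ends 6; pad 2 to align 4 for payload_len; payload_len at 8 (size 4, align 4) → ends 12; window at 12 (size 1, align 1) → ends 13; tail pad 3 to reach multiple of 4; total 16 bytes, alignment 4
crc at 0 (size 4, align 4) → ends 4
offset at 4 (size 16, align 4) → ends 20
inode at 20 (size 1, align 1) → ends 21
pad 3 to align 8 for signature
signature at 24 (size 8, align 8) → ends 32
n_entries at 32 (size 4, align 4) → ends 36
version at 36 (size 1, align 1) → ends 37
mtime at 37 (size 1, align 1) → ends 38
pad 2 to align 4 for reserved
reserved at 40 (size 4, align 4) → ends 44
size at 44 (size 1, align 1) → ends 45
blocks at 45 (size 3, align 1) → ends 48
total 48 bytes, alignment 8
array of 9: 9 × 48 = 432

432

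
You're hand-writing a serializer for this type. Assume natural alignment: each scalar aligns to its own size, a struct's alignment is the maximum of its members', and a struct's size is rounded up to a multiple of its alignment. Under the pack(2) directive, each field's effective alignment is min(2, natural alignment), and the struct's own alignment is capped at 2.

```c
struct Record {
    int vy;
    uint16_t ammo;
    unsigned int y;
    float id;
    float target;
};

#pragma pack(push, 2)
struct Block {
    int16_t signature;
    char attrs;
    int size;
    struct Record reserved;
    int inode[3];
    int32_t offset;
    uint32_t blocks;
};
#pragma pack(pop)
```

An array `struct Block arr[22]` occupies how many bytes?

1056

Record: @0: vy [4B, align 4] → 4; @4: ammo [2B, align 2] → 6; +2 pad (align 4); @8: y [4B, align 4] → 12; @12: id [4B, align 4] → 16; @16: target [4B, align 4] → 20; size 20, align 4
@0: signature [2B, align 2] → 2
@2: attrs [1B, align 1] → 3
+1 pad (align 2)
@4: size [4B, align 2] → 8
@8: reserved [20B, align 2] → 28
@28: inode [12B, align 2] → 40
@40: offset [4B, align 2] → 44
@44: blocks [4B, align 2] → 48
size 48, align 2
array of 22: 22 × 48 = 1056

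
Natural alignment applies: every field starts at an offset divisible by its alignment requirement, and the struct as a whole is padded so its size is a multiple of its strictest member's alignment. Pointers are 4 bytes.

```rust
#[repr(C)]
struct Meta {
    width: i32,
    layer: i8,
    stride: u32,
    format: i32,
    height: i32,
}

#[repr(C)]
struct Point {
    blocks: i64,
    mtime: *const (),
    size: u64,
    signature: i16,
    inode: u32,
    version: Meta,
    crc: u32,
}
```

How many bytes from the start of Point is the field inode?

28

Meta: @0: width [4B, align 4] → 4; @4: layer [1B, align 1] → 5; +3 pad (align 4); @8: stride [4B, align 4] → 12; @12: format [4B, align 4] → 16; @16: height [4B, align 4] → 20; size 20, align 4
@0: blocks [8B, align 8] → 8
@8: mtime [4B, align 4] → 12
+4 pad (align 8)
@16: size [8B, align 8] → 24
@24: signature [2B, align 2] → 26
+2 pad (align 4)
@28: inode [4B, align 4] → 32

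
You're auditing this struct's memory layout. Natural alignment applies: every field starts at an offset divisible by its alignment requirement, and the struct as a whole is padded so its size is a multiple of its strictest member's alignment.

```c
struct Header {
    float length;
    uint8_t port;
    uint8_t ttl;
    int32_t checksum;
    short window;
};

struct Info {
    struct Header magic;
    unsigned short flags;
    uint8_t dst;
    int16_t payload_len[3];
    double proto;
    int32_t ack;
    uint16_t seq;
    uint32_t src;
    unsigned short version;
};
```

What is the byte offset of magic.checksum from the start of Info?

8

Header: 0..4  length  (4B, 4-aligned); 4..5  port  (1B, 1-aligned); 5..6  ttl  (1B, 1-aligned); 6..8  -- padding (2B); 8..12  checksum  (4B, 4-aligned); 12..14  window  (2B, 2-aligned); 14..16  -- tail padding (2B); sizeof = 16, alignof = 4
0..16  magic  (16B, 4-aligned)
within Header: checksum at 8
0 + 8 = 8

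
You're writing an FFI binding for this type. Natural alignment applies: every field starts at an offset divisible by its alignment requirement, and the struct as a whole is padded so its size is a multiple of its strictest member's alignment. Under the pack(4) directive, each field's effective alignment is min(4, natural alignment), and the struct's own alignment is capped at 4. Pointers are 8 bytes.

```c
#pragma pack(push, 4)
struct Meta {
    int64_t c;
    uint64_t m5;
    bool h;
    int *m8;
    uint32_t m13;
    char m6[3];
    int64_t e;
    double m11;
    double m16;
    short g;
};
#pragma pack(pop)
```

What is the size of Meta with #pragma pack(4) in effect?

0..8  c  (8B, 4-aligned)
8..16  m5  (8B, 4-aligned)
16..17  h  (1B, 1-aligned)
17..20  -- padding (3B)
20..28  m8  (8B, 4-aligned)
28..32  m13  (4B, 4-aligned)
32..35  m6  (3B, 1-aligned)
35..36  -- padding (1B)
36..44  e  (8B, 4-aligned)
44..52  m11  (8B, 4-aligned)
52..60  m16  (8B, 4-aligned)
60..62  g  (2B, 2-aligned)
62..64  -- tail padding (2B)
sizeof = 64, alignof = 4

64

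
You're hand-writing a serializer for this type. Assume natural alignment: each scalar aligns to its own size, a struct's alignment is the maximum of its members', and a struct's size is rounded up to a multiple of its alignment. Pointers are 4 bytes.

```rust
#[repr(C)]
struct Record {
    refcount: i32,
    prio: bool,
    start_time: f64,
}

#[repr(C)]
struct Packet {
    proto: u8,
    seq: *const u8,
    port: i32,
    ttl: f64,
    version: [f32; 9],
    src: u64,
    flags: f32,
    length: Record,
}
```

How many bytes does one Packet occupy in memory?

Record: refcount at 0 (size 4, align 4) → ends 4; prio at 4 (size 1, align 1) → ends 5; pad 3 to align 8 for start_time; start_time at 8 (size 8, align 8) → ends 16; total 16 bytes, alignment 8
proto at 0 (size 1, align 1) → ends 1
pad 3 to align 4 for seq
seq at 4 (size 4, align 4) → ends 8
port at 8 (size 4, align 4) → ends 12
pad 4 to align 8 for ttl
ttl at 16 (size 8, align 8) → ends 24
version at 24 (size 36, align 4) → ends 60
pad 4 to align 8 for src
src at 64 (size 8, align 8) → ends 72
flags at 72 (size 4, align 4) → ends 76
pad 4 to align 8 for length
length at 80 (size 16, align 8) → ends 96
total 96 bytes, alignment 8

96 bytes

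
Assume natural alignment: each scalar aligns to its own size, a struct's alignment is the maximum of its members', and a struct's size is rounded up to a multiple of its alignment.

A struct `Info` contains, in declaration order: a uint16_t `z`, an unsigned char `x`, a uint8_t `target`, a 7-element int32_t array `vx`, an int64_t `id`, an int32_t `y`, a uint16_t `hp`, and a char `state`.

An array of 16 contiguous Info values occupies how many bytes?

768

@0: z [2B, align 2] → 2
@2: x [1B, align 1] → 3
@3: target [1B, align 1] → 4
@4: vx [28B, align 4] → 32
@32: id [8B, align 8] → 40
@40: y [4B, align 4] → 44
@44: hp [2B, align 2] → 46
@46: state [1B, align 1] → 47
+1 tail pad (align 8)
size 48, align 8
array of 16: 16 × 48 = 768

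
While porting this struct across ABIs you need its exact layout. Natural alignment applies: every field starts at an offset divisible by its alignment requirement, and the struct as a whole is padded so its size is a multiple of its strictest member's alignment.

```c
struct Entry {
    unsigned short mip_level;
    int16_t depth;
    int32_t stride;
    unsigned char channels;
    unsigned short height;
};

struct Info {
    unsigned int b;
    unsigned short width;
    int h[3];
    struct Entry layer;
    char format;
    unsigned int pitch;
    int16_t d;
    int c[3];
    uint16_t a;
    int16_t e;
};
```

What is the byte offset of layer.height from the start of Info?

30

Entry: @0: mip_level [2B, align 2] → 2; @2: depth [2B, align 2] → 4; @4: stride [4B, align 4] → 8; @8: channels [1B, align 1] → 9; +1 pad (align 2); @10: height [2B, align 2] → 12; size 12, align 4
@0: b [4B, align 4] → 4
@4: width [2B, align 2] → 6
+2 pad (align 4)
@8: h [12B, align 4] → 20
@20: layer [12B, align 4] → 32
within Entry: height at 10
20 + 10 = 30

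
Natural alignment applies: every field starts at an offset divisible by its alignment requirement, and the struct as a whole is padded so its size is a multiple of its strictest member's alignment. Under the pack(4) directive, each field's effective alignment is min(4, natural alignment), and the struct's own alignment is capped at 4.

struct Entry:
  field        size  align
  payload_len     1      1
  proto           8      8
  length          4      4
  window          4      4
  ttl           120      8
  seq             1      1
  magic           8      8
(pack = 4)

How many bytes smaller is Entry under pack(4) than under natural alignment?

8

natural layout:
  @0: payload_len [1B, align 1] → 1
  +7 pad (align 8)
  @8: proto [8B, align 8] → 16
  @16: length [4B, align 4] → 20
  @20: window [4B, align 4] → 24
  @24: ttl [120B, align 8] → 144
  @144: seq [1B, align 1] → 145
  +7 pad (align 8)
  @152: magic [8B, align 8] → 160
  size 160, align 8
packed(4) layout:
  @0: payload_len [1B, align 1] → 1
  +3 pad (align 4)
  @4: proto [8B, align 4] → 12
  @12: length [4B, align 4] → 16
  @16: window [4B, align 4] → 20
  @20: ttl [120B, align 4] → 140
  @140: seq [1B, align 1] → 141
  +3 pad (align 4)
  @144: magic [8B, align 4] → 152
  size 152, align 4
160 − 152 = 8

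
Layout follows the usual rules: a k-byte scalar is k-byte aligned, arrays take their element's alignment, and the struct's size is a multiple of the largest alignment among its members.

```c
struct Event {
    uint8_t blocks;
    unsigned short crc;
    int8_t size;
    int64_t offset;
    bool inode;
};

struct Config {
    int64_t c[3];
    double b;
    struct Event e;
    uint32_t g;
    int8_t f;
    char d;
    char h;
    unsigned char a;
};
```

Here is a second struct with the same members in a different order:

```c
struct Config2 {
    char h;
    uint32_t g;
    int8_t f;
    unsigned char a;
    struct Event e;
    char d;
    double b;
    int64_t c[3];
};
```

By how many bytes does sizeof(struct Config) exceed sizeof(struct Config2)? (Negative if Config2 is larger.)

-16

Event: 0..1  blocks  (1B, 1-aligned); 1..2  -- padding (1B); 2..4  crc  (2B, 2-aligned); 4..5  size  (1B, 1-aligned); 5..8  -- padding (3B); 8..16  offset  (8B, 8-aligned); 16..17  inode  (1B, 1-aligned); 17..24  -- tail padding (7B); sizeof = 24, alignof = 8
0..24  c  (24B, 8-aligned)
24..32  b  (8B, 8-aligned)
32..56  e  (24B, 8-aligned)
56..60  g  (4B, 4-aligned)
60..61  f  (1B, 1-aligned)
61..62  d  (1B, 1-aligned)
62..63  h  (1B, 1-aligned)
63..64  a  (1B, 1-aligned)
sizeof = 64, alignof = 8
— Config2 —
0..1  h  (1B, 1-aligned)
1..4  -- padding (3B)
4..8  g  (4B, 4-aligned)
8..9  f  (1B, 1-aligned)
9..10  a  (1B, 1-aligned)
10..16  -- padding (6B)
16..40  e  (24B, 8-aligned)
40..41  d  (1B, 1-aligned)
41..48  -- padding (7B)
48..56  b  (8B, 8-aligned)
56..80  c  (24B, 8-aligned)
sizeof = 80, alignof = 8
64 − 80 = -16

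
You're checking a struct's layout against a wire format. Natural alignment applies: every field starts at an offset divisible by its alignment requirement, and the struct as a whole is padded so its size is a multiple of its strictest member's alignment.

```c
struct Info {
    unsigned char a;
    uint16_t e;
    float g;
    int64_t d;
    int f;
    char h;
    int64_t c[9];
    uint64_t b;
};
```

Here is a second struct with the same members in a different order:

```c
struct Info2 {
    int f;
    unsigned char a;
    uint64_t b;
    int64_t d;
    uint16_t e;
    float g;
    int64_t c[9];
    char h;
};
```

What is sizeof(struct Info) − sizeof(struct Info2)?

@0: a [1B, align 1] → 1
+1 pad (align 2)
@2: e [2B, align 2] → 4
@4: g [4B, align 4] → 8
@8: d [8B, align 8] → 16
@16: f [4B, align 4] → 20
@20: h [1B, align 1] → 21
+3 pad (align 8)
@24: c [72B, align 8] → 96
@96: b [8B, align 8] → 104
size 104, align 8
— Info2 —
@0: f [4B, align 4] → 4
@4: a [1B, align 1] → 5
+3 pad (align 8)
@8: b [8B, align 8] → 16
@16: d [8B, align 8] → 24
@24: e [2B, align 2] → 26
+2 pad (align 4)
@28: g [4B, align 4] → 32
@32: c [72B, align 8] → 104
@104: h [1B, align 1] → 105
+7 tail pad (align 8)
size 112, align 8
104 − 112 = -8

-8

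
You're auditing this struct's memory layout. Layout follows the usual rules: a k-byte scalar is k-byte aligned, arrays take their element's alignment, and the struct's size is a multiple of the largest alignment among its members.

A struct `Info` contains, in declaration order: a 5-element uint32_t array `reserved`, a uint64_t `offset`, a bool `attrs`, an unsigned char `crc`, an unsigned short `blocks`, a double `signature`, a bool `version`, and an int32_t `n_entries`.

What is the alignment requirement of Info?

8

member alignments: reserved=4, offset=8, attrs=1, crc=1, blocks=2, signature=8, version=1, n_entries=4
max = 8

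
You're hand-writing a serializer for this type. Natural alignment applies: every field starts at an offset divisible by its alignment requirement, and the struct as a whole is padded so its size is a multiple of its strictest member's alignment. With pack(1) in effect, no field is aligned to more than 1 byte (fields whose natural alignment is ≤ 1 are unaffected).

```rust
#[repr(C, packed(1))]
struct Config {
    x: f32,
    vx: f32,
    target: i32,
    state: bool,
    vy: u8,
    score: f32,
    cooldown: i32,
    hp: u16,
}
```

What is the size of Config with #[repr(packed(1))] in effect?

@0: x [4B, align 1] → 4
@4: vx [4B, align 1] → 8
@8: target [4B, align 1] → 12
@12: state [1B, align 1] → 13
@13: vy [1B, align 1] → 14
@14: score [4B, align 1] → 18
@18: cooldown [4B, align 1] → 22
@22: hp [2B, align 1] → 24
size 24, align 1

24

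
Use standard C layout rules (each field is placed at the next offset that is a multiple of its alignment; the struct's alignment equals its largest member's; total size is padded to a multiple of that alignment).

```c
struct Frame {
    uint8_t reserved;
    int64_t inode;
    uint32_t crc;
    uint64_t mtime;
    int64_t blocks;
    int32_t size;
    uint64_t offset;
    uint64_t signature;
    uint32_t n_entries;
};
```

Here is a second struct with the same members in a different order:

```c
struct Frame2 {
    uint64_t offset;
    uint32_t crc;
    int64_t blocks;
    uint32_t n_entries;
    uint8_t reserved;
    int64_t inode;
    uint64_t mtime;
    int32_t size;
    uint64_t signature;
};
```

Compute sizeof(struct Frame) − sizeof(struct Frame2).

reserved at 0 (size 1, align 1) → ends 1
pad 7 to align 8 for inode
inode at 8 (size 8, align 8) → ends 16
crc at 16 (size 4, align 4) → ends 20
pad 4 to align 8 for mtime
mtime at 24 (size 8, align 8) → ends 32
blocks at 32 (size 8, align 8) → ends 40
size at 40 (size 4, align 4) → ends 44
pad 4 to align 8 for offset
offset at 48 (size 8, align 8) → ends 56
signature at 56 (size 8, align 8) → ends 64
n_entries at 64 (size 4, align 4) → ends 68
tail pad 4 to reach multiple of 8
total 72 bytes, alignment 8
— Frame2 —
offset at 0 (size 8, align 8) → ends 8
crc at 8 (size 4, align 4) → ends 12
pad 4 to align 8 for blocks
blocks at 16 (size 8, align 8) → ends 24
n_entries at 24 (size 4, align 4) → ends 28
reserved at 28 (size 1, align 1) → ends 29
pad 3 to align 8 for inode
inode at 32 (size 8, align 8) → ends 40
mtime at 40 (size 8, align 8) → ends 48
size at 48 (size 4, align 4) → ends 52
pad 4 to align 8 for signature
signature at 56 (size 8, align 8) → ends 64
total 64 bytes, alignment 8
72 − 64 = 8

8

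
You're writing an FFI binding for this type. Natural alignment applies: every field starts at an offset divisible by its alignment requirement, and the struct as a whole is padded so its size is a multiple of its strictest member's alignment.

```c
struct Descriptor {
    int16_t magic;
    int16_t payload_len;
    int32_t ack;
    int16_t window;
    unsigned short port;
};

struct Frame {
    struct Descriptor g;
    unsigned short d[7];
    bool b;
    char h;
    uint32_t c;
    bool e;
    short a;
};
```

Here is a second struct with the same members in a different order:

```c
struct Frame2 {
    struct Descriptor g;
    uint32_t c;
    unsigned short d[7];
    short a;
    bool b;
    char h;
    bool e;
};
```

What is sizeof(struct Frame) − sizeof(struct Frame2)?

Descriptor: 0..2  magic  (2B, 2-aligned); 2..4  payload_len  (2B, 2-aligned); 4..8  ack  (4B, 4-aligned); 8..10  window  (2B, 2-aligned); 10..12  port  (2B, 2-aligned); sizeof = 12, alignof = 4
0..12  g  (12B, 4-aligned)
12..26  d  (14B, 2-aligned)
26..27  b  (1B, 1-aligned)
27..28  h  (1B, 1-aligned)
28..32  c  (4B, 4-aligned)
32..33  e  (1B, 1-aligned)
33..34  -- padding (1B)
34..36  a  (2B, 2-aligned)
sizeof = 36, alignof = 4
— Frame2 —
0..12  g  (12B, 4-aligned)
12..16  c  (4B, 4-aligned)
16..30  d  (14B, 2-aligned)
30..32  a  (2B, 2-aligned)
32..33  b  (1B, 1-aligned)
33..34  h  (1B, 1-aligned)
34..35  e  (1B, 1-aligned)
35..36  -- tail padding (1B)
sizeof = 36, alignof = 4
36 − 36 = 0

0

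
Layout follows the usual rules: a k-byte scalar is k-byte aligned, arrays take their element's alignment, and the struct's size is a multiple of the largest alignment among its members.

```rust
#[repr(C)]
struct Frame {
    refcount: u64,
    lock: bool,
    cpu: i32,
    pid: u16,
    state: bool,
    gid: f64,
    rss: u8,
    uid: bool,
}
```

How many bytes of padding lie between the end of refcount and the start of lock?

0..8  refcount  (8B, 8-aligned)
8..9  lock  (1B, 1-aligned)

0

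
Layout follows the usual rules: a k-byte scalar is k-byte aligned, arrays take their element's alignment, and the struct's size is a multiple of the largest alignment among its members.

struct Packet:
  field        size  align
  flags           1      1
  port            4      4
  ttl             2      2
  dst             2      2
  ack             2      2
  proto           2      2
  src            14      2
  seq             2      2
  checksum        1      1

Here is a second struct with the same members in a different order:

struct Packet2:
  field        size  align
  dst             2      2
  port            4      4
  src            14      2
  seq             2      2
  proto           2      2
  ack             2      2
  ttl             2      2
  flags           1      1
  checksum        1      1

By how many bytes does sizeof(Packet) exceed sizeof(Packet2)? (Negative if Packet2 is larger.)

@0: flags [1B, align 1] → 1
+3 pad (align 4)
@4: port [4B, align 4] → 8
@8: ttl [2B, align 2] → 10
@10: dst [2B, align 2] → 12
@12: ack [2B, align 2] → 14
@14: proto [2B, align 2] → 16
@16: src [14B, align 2] → 30
@30: seq [2B, align 2] → 32
@32: checksum [1B, align 1] → 33
+3 tail pad (align 4)
size 36, align 4
— Packet2 —
@0: dst [2B, align 2] → 2
+2 pad (align 4)
@4: port [4B, align 4] → 8
@8: src [14B, align 2] → 22
@22: seq [2B, align 2] → 24
@24: proto [2B, align 2] → 26
@26: ack [2B, align 2] → 28
@28: ttl [2B, align 2] → 30
@30: flags [1B, align 1] → 31
@31: checksum [1B, align 1] → 32
size 32, align 4
36 − 32 = 4

4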